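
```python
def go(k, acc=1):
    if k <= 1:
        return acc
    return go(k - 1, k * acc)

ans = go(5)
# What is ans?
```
Call trace:
go(k=5, acc=1)
  go(k=4, acc=5)
    go(k=3, acc=20)
      go(k=2, acc=60)
        go(k=1, acc=120)
        -> return 120
      -> return 120
    -> return 120
  -> return 120
-> return 120

Final answer: 120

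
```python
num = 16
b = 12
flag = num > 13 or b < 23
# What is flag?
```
Trace:
  num=16
  num=16, b=12
  num=16, b=12, flag=True

Final answer: True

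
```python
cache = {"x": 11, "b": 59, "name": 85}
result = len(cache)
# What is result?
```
Trace:
  cache={'x': 11, 'b': 59, 'name': 85}
  cache={'x': 11, 'b': 59, 'name': 85}, result=3

Final answer: 3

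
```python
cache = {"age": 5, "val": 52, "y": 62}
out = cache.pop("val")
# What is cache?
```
Trace:
  cache={'age': 5, 'val': 52, 'y': 62}
  cache={'age': 5, 'y': 62}, out=52

Final answer: {'age': 5, 'y': 62}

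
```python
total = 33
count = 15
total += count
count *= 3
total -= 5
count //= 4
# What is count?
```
Trace:
  total=33
  total=33, count=15
  total=48, count=15
  total=48, count=45
  total=43, count=45
  total=43, count=11

Final answer: 11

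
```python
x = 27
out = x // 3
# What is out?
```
Trace:
  x=27
  x=27, out=9

Final answer: 9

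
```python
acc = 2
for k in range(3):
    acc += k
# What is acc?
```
Trace:
  acc=2
  acc=2, k=0
  acc=3, k=1
  acc=5, k=2

Final answer: 5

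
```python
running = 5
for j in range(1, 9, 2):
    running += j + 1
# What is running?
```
Trace:
  running=5
  running=7, j=1
  running=11, j=3
  running=17, j=5
  running=25, j=7

Final answer: 25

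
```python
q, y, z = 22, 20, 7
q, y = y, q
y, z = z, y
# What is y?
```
Trace:
  q=22, y=20, z=7
  q=20, y=22, z=7
  q=20, y=7, z=22

Final answer: 7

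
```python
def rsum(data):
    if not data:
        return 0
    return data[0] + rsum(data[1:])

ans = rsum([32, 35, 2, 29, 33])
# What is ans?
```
Call trace:
rsum(data=[32, 35, 2, 29, 33])
  rsum(data=[35, 2, 29, 33])
    rsum(data=[2, 29, 33])
      rsum(data=[29, 33])
        rsum(data=[33])
          rsum(data=[])
          -> return 0
        -> return 33
      -> return 62
    -> return 64
  -> return 99
-> return 131

Final answer: 131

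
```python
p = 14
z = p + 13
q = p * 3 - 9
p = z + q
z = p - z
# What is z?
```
Trace:
  p=14
  p=14, z=27
  p=14, z=27, q=33
  p=60, z=27, q=33
  p=60, z=33, q=33

Final answer: 33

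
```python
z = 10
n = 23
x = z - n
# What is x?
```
Trace:
  z=10
  z=10, n=23
  z=10, n=23, x=-13

Final answer: -13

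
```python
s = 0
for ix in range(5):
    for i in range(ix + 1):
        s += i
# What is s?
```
Trace:
  s=0
  s=0, ix=0, i=0
  s=0, ix=1, i=0
  s=1, ix=1, i=1
  s=1, ix=2, i=0
  s=2, ix=2, i=1
  s=4, ix=2, i=2
  s=4, ix=3, i=0
  s=5, ix=3, i=1
  s=7, ix=3, i=2
  s=10, ix=3, i=3
  s=10, ix=4, i=0
  s=11, ix=4, i=1
  s=13, ix=4, i=2
  s=16, ix=4, i=3
  s=20, ix=4, i=4

Final answer: 20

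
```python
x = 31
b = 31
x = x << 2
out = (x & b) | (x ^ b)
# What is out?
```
Trace:
  x=31
  x=31, b=31
  x=124, b=31
  x=124, b=31, out=127

Final answer: 127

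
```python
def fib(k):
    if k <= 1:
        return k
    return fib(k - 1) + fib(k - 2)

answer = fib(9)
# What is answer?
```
Call trace (a repeated sub-call is expanded the first time; later identical calls just restate its return value):
fib(k=9)
  fib(k=8)
    fib(k=7)
      fib(k=6)
        fib(k=5)
          fib(k=4)
            fib(k=3)
              fib(k=2)
                fib(k=1)
                -> return 1
                fib(k=0)
                -> return 0
              -> return 1
              fib(k=1)
              -> return 1
            -> return 2
            fib(k=2) -> return 1  (same call as traced above)
          -> return 3
          fib(k=3) -> return 2  (same call as traced above)
        -> return 5
        fib(k=4) -> return 3  (same call as traced above)
      -> return 8
      fib(k=5) -> return 5  (same call as traced above)
    -> return 13
    fib(k=6) -> return 8  (same call as traced above)
  -> return 21
  fib(k=7) -> return 13  (same call as traced above)
-> return 34

Final answer: 34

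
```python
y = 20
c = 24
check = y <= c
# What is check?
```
Trace:
  y=20
  y=20, c=24
  y=20, c=24, check=True

Final answer: True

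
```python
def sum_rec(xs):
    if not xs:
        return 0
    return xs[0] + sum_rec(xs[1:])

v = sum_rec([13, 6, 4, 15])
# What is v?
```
Call trace:
sum_rec(xs=[13, 6, 4, 15])
  sum_rec(xs=[6, 4, 15])
    sum_rec(xs=[4, 15])
      sum_rec(xs=[15])
        sum_rec(xs=[])
        -> return 0
      -> return 15
    -> return 19
  -> return 25
-> return 38

Final answer: 38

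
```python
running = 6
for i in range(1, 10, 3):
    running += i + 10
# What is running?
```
Trace:
  running=6
  running=17, i=1
  running=31, i=4
  running=48, i=7

Final answer: 48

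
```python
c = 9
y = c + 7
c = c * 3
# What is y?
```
Trace:
  c=9
  c=9, y=16
  c=27, y=16

Final answer: 16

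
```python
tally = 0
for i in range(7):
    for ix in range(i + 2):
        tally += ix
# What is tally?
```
Trace:
  tally=0
  tally=0, i=0, ix=0
  tally=1, i=0, ix=1
  tally=1, i=1, ix=0
  tally=2, i=1, ix=1
  tally=4, i=1, ix=2
  tally=4, i=2, ix=0
  tally=5, i=2, ix=1
  tally=7, i=2, ix=2
  tally=10, i=2, ix=3
  tally=10, i=3, ix=0
  tally=11, i=3, ix=1
  tally=13, i=3, ix=2
  tally=16, i=3, ix=3
  tally=20, i=3, ix=4
  tally=20, i=4, ix=0
  tally=21, i=4, ix=1
  tally=23, i=4, ix=2
  tally=26, i=4, ix=3
  tally=30, i=4, ix=4
  tally=35, i=4, ix=5
  tally=35, i=5, ix=0
  tally=36, i=5, ix=1
  tally=38, i=5, ix=2
  tally=41, i=5, ix=3
  tally=45, i=5, ix=4
  tally=50, i=5, ix=5
  tally=56, i=5, ix=6
  tally=56, i=6, ix=0
  tally=57, i=6, ix=1
  tally=59, i=6, ix=2
  tally=62, i=6, ix=3
  tally=66, i=6, ix=4
  tally=71, i=6, ix=5
  tally=77, i=6, ix=6
  tally=84, i=6, ix=7

Final answer: 84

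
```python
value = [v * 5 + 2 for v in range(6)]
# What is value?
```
Trace:
  v=0
  v=1
  v=2
  v=3
  v=4
  v=5
  value=[2, 7, 12, 17, 22, 27]

Final answer: [2, 7, 12, 17, 22, 27]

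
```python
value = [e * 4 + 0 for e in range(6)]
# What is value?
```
Trace:
  e=0
  e=1
  e=2
  e=3
  e=4
  e=5
  value=[0, 4, 8, 12, 16, 20]

Final answer: [0, 4, 8, 12, 16, 20]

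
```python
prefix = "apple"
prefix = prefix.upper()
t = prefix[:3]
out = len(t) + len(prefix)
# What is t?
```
Trace:
  prefix='apple'
  prefix='APPLE'
  prefix='APPLE', t='APP'
  prefix='APPLE', t='APP', out=8

Final answer: 'APP'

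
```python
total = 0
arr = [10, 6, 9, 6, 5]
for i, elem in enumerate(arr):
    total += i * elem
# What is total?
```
Trace:
  total=0
  total=0, i=0, elem=10
  total=6, i=1, elem=6
  total=24, i=2, elem=9
  total=42, i=3, elem=6
  total=62, i=4, elem=5

Final answer: 62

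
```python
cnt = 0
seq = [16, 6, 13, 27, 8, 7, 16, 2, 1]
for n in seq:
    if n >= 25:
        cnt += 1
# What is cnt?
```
Trace:
  cnt=0
  cnt=0, n=16
  cnt=0, n=6
  cnt=0, n=13
  cnt=1, n=27
  cnt=1, n=8
  cnt=1, n=7
  cnt=1, n=16
  cnt=1, n=2
  cnt=1, n=1

Final answer: 1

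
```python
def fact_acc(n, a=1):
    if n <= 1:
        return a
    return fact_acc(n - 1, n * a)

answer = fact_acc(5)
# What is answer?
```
Call trace:
fact_acc(n=5, a=1)
  fact_acc(n=4, a=5)
    fact_acc(n=3, a=20)
      fact_acc(n=2, a=60)
        fact_acc(n=1, a=120)
        -> return 120
      -> return 120
    -> return 120
  -> return 120
-> return 120

Final answer: 120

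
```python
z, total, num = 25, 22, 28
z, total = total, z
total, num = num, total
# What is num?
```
Trace:
  z=25, total=22, num=28
  z=22, total=25, num=28
  z=22, total=28, num=25

Final answer: 25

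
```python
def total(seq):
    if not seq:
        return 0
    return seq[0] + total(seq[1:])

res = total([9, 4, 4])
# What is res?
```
Call trace:
total(seq=[9, 4, 4])
  total(seq=[4, 4])
    total(seq=[4])
      total(seq=[])
      -> return 0
    -> return 4
  -> return 8
-> return 17

Final answer: 17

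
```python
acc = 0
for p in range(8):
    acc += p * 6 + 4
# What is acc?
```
Trace:
  acc=0
  acc=4, p=0
  acc=14, p=1
  acc=30, p=2
  acc=52, p=3
  acc=80, p=4
  acc=114, p=5
  acc=154, p=6
  acc=200, p=7

Final answer: 200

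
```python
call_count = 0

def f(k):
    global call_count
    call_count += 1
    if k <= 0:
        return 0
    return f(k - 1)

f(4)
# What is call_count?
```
Call trace:
f(k=4)
  f(k=3)
    f(k=2)
      f(k=1)
        f(k=0)
        -> return 0
      -> return 0
    -> return 0
  -> return 0
-> return 0

call_count is incremented once per call. f is entered once for each k = 4, 3, 2, 1, 0 (the k <= 0 call returns without recursing), i.e. 4 + 1 calls.
call_count = 5

Final answer: 5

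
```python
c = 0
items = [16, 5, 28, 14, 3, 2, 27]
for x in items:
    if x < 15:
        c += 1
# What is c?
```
Trace:
  c=0
  c=0, x=16
  c=1, x=5
  c=1, x=28
  c=2, x=14
  c=3, x=3
  c=4, x=2
  c=4, x=27

Final answer: 4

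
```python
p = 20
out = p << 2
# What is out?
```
Trace:
  p=20
  p=20, out=80

Final answer: 80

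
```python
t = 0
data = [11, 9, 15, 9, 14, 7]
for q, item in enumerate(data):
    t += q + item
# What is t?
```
Trace:
  t=0
  t=11, q=0, item=11
  t=21, q=1, item=9
  t=38, q=2, item=15
  t=50, q=3, item=9
  t=68, q=4, item=14
  t=80, q=5, item=7

Final answer: 80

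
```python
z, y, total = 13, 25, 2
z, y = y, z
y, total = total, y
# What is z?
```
Trace:
  z=13, y=25, total=2
  z=25, y=13, total=2
  z=25, y=2, total=13

Final answer: 25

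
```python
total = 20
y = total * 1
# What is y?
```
Trace:
  total=20
  total=20, y=20

Final answer: 20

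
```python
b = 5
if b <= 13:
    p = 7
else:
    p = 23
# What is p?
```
Trace:
  b=5
  b=5, p=7

Final answer: 7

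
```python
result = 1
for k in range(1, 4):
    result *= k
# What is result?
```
Trace:
  result=1
  result=1, k=1
  result=2, k=2
  result=6, k=3

Final answer: 6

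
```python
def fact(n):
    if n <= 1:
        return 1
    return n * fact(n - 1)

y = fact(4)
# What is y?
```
Call trace:
fact(n=4)
  fact(n=3)
    fact(n=2)
      fact(n=1)
      -> return 1
    -> return 2
  -> return 6
-> return 24

Final answer: 24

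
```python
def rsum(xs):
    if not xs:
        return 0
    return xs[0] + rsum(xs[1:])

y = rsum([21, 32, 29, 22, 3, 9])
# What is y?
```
Call trace:
rsum(xs=[21, 32, 29, 22, 3, 9])
  rsum(xs=[32, 29, 22, 3, 9])
    rsum(xs=[29, 22, 3, 9])
      rsum(xs=[22, 3, 9])
        rsum(xs=[3, 9])
          rsum(xs=[9])
            rsum(xs=[])
            -> return 0
          -> return 9
        -> return 12
      -> return 34
    -> return 63
  -> return 95
-> return 116

Final answer: 116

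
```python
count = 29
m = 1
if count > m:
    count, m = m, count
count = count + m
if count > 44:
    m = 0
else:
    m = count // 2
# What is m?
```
Trace:
  count=29
  count=29, m=1
  count=1, m=29
  count=30, m=29
  count=30, m=15

Final answer: 15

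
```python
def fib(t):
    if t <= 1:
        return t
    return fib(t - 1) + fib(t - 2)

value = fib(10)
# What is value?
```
Call trace (a repeated sub-call is expanded the first time; later identical calls just restate its return value):
fib(t=10)
  fib(t=9)
    fib(t=8)
      fib(t=7)
        fib(t=6)
          fib(t=5)
            fib(t=4)
              fib(t=3)
                fib(t=2)
                  fib(t=1)
                  -> return 1
                  fib(t=0)
                  -> return 0
                -> return 1
                fib(t=1)
                -> return 1
              -> return 2
              fib(t=2) -> return 1  (same call as traced above)
            -> return 3
            fib(t=3) -> return 2  (same call as traced above)
          -> return 5
          fib(t=4) -> return 3  (same call as traced above)
        -> return 8
        fib(t=5) -> return 5  (same call as traced above)
      -> return 13
      fib(t=6) -> return 8  (same call as traced above)
    -> return 21
    fib(t=7) -> return 13  (same call as traced above)
  -> return 34
  fib(t=8) -> return 21  (same call as traced above)
-> return 55

Final answer: 55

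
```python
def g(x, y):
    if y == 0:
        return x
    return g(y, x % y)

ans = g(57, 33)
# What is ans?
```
Call trace:
g(x=57, y=33)
  g(x=33, y=24)
    g(x=24, y=9)
      g(x=9, y=6)
        g(x=6, y=3)
          g(x=3, y=0)
          -> return 3
        -> return 3
      -> return 3
    -> return 3
  -> return 3
-> return 3

Final answer: 3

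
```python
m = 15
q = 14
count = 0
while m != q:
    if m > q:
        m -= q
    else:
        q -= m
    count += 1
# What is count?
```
Trace:
  m=15
  m=15, q=14
  m=15, q=14, count=0
  m=1, q=14, count=1
  m=1, q=13, count=2
  m=1, q=12, count=3
  m=1, q=11, count=4
  m=1, q=10, count=5
  m=1, q=9, count=6
  m=1, q=8, count=7
  m=1, q=7, count=8
  m=1, q=6, count=9
  m=1, q=5, count=10
  m=1, q=4, count=11
  m=1, q=3, count=12
  m=1, q=2, count=13
  m=1, q=1, count=14

Final answer: 14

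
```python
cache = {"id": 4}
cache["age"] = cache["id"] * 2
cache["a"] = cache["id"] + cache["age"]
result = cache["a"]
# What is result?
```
Trace:
  cache={'id': 4}
  cache={'id': 4, 'age': 8}
  cache={'id': 4, 'age': 8, 'a': 12}
  cache={'id': 4, 'age': 8, 'a': 12}, result=12

Final answer: 12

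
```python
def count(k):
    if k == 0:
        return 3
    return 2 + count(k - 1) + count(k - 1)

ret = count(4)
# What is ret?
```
Call trace (a repeated sub-call is expanded the first time; later identical calls just restate its return value):
count(k=4)
  count(k=3)
    count(k=2)
      count(k=1)
        count(k=0)
        -> return 3
        count(k=0)
        -> return 3
      -> return 8
      count(k=1) -> return 8  (same call as traced above)
    -> return 18
    count(k=2) -> return 18  (same call as traced above)
  -> return 38
  count(k=3) -> return 38  (same call as traced above)
-> return 78

Final answer: 78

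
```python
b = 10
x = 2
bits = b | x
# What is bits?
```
Trace:
  b=10
  b=10, x=2
  b=10, x=2, bits=10

Final answer: 10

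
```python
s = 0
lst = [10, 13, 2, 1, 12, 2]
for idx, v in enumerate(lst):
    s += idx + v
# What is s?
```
Trace:
  s=0
  s=10, idx=0, v=10
  s=24, idx=1, v=13
  s=28, idx=2, v=2
  s=32, idx=3, v=1
  s=48, idx=4, v=12
  s=55, idx=5, v=2

Final answer: 55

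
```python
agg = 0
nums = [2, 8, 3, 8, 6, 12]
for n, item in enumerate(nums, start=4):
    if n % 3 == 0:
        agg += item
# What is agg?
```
Trace:
  agg=0
  agg=0, n=4, item=2
  agg=0, n=5, item=8
  agg=3, n=6, item=3
  agg=3, n=7, item=8
  agg=3, n=8, item=6
  agg=15, n=9, item=12

Final answer: 15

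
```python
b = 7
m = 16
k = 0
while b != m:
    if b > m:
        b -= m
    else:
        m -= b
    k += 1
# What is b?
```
Trace:
  b=7
  b=7, m=16
  b=7, m=16, k=0
  b=7, m=9, k=1
  b=7, m=2, k=2
  b=5, m=2, k=3
  b=3, m=2, k=4
  b=1, m=2, k=5
  b=1, m=1, k=6

Final answer: 1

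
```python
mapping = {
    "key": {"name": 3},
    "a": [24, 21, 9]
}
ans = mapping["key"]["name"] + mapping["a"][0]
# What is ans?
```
Trace:
  mapping={'key': {'name': 3}, 'a': [24, 21, 9]}
  mapping={'key': {'name': 3}, 'a': [24, 21, 9]}, ans=27

Final answer: 27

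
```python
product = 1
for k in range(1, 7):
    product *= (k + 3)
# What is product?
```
Trace:
  product=1
  product=4, k=1
  product=20, k=2
  product=120, k=3
  product=840, k=4
  product=6720, k=5
  product=60480, k=6

Final answer: 60480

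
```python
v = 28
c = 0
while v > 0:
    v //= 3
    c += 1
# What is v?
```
Trace:
  v=28
  v=28, c=0
  v=9, c=1
  v=3, c=2
  v=1, c=3
  v=0, c=4

Final answer: 0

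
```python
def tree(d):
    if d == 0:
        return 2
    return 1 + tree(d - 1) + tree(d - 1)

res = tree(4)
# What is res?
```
Call trace (a repeated sub-call is expanded the first time; later identical calls just restate its return value):
tree(d=4)
  tree(d=3)
    tree(d=2)
      tree(d=1)
        tree(d=0)
        -> return 2
        tree(d=0)
        -> return 2
      -> return 5
      tree(d=1) -> return 5  (same call as traced above)
    -> return 11
    tree(d=2) -> return 11  (same call as traced above)
  -> return 23
  tree(d=3) -> return 23  (same call as traced above)
-> return 47

Final answer: 47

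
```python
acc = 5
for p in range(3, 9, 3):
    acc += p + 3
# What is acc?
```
Trace:
  acc=5
  acc=11, p=3
  acc=20, p=6

Final answer: 20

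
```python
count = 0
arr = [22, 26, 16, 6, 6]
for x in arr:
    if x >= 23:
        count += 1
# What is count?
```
Trace:
  count=0
  count=0, x=22
  count=1, x=26
  count=1, x=16
  count=1, x=6
  count=1, x=6

Final answer: 1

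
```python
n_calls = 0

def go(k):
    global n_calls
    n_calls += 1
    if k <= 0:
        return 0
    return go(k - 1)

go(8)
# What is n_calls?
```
Call trace:
go(k=8)
  go(k=7)
    go(k=6)
      go(k=5)
        go(k=4)
          go(k=3)
            go(k=2)
              go(k=1)
                go(k=0)
                -> return 0
              -> return 0
            -> return 0
          -> return 0
        -> return 0
      -> return 0
    -> return 0
  -> return 0
-> return 0

n_calls is incremented once per call. go is entered once for each k = 8, 7, 6, 5, 4, 3, 2, 1, 0 (the k <= 0 call returns without recursing), i.e. 8 + 1 calls.
n_calls = 9

Final answer: 9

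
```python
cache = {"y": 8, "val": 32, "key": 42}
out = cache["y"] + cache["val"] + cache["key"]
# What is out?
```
Trace:
  cache={'y': 8, 'val': 32, 'key': 42}
  cache={'y': 8, 'val': 32, 'key': 42}, out=82

Final answer: 82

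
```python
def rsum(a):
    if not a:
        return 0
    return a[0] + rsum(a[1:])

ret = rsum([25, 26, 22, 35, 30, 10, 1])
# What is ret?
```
Call trace:
rsum(a=[25, 26, 22, 35, 30, 10, 1])
  rsum(a=[26, 22, 35, 30, 10, 1])
    rsum(a=[22, 35, 30, 10, 1])
      rsum(a=[35, 30, 10, 1])
        rsum(a=[30, 10, 1])
          rsum(a=[10, 1])
            rsum(a=[1])
              rsum(a=[])
              -> return 0
            -> return 1
          -> return 11
        -> return 41
      -> return 76
    -> return 98
  -> return 124
-> return 149

Final answer: 149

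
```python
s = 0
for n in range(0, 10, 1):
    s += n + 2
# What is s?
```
Trace:
  s=0
  s=2, n=0
  s=5, n=1
  s=9, n=2
  s=14, n=3
  s=20, n=4
  s=27, n=5
  s=35, n=6
  s=44, n=7
  s=54, n=8
  s=65, n=9

Final answer: 65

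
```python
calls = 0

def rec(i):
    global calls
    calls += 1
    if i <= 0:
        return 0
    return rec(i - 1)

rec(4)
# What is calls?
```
Call trace:
rec(i=4)
  rec(i=3)
    rec(i=2)
      rec(i=1)
        rec(i=0)
        -> return 0
      -> return 0
    -> return 0
  -> return 0
-> return 0

calls is incremented once per call. rec is entered once for each i = 4, 3, 2, 1, 0 (the i <= 0 call returns without recursing), i.e. 4 + 1 calls.
calls = 5

Final answer: 5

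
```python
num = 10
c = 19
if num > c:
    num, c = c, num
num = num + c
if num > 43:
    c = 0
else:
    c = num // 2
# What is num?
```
Trace:
  num=10
  num=10, c=19
  num=10, c=19
  num=29, c=19
  num=29, c=14

Final answer: 29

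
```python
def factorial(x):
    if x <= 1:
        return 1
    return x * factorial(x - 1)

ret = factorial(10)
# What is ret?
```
Call trace:
factorial(x=10)
  factorial(x=9)
    factorial(x=8)
      factorial(x=7)
        factorial(x=6)
          factorial(x=5)
            factorial(x=4)
              factorial(x=3)
                factorial(x=2)
                  factorial(x=1)
                  -> return 1
                -> return 2
              -> return 6
            -> return 24
          -> return 120
        -> return 720
      -> return 5040
    -> return 40320
  -> return 362880
-> return 3628800

Final answer: 3628800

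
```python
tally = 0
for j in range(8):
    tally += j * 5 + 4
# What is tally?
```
Trace:
  tally=0
  tally=4, j=0
  tally=13, j=1
  tally=27, j=2
  tally=46, j=3
  tally=70, j=4
  tally=99, j=5
  tally=133, j=6
  tally=172, j=7

Final answer: 172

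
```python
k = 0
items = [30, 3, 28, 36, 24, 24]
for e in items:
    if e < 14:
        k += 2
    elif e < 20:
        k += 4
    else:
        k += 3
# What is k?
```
Trace:
  k=0
  k=3, e=30
  k=5, e=3
  k=8, e=28
  k=11, e=36
  k=14, e=24
  k=17, e=24

Final answer: 17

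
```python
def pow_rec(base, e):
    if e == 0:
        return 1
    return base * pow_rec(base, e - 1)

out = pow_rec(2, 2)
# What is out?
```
Call trace:
pow_rec(base=2, e=2)
  pow_rec(base=2, e=1)
    pow_rec(base=2, e=0)
    -> return 1
  -> return 2
-> return 4

Final answer: 4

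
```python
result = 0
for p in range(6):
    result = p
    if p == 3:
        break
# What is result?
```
Trace:
  result=0
  result=0, p=0
  result=1, p=1
  result=2, p=2
  result=3, p=3

Final answer: 3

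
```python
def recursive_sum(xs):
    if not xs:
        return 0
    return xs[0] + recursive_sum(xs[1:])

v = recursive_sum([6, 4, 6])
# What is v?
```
Call trace:
recursive_sum(xs=[6, 4, 6])
  recursive_sum(xs=[4, 6])
    recursive_sum(xs=[6])
      recursive_sum(xs=[])
      -> return 0
    -> return 6
  -> return 10
-> return 16

Final answer: 16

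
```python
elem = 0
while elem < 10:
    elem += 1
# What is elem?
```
Trace:
  elem=0
  elem=1
  elem=2
  elem=3
  elem=4
  elem=5
  elem=6
  elem=7
  elem=8
  elem=9
  elem=10

Final answer: 10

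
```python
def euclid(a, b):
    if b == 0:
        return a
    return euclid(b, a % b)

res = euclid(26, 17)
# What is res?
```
Call trace:
euclid(a=26, b=17)
  euclid(a=17, b=9)
    euclid(a=9, b=8)
      euclid(a=8, b=1)
        euclid(a=1, b=0)
        -> return 1
      -> return 1
    -> return 1
  -> return 1
-> return 1

Final answer: 1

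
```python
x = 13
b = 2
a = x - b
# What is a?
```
Trace:
  x=13
  x=13, b=2
  x=13, b=2, a=11

Final answer: 11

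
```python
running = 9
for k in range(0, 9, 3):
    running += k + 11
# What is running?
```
Trace:
  running=9
  running=20, k=0
  running=34, k=3
  running=51, k=6

Final answer: 51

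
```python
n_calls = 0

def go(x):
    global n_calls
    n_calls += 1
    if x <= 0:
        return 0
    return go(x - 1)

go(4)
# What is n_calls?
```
Call trace:
go(x=4)
  go(x=3)
    go(x=2)
      go(x=1)
        go(x=0)
        -> return 0
      -> return 0
    -> return 0
  -> return 0
-> return 0

n_calls is incremented once per call. go is entered once for each x = 4, 3, 2, 1, 0 (the x <= 0 call returns without recursing), i.e. 4 + 1 calls.
n_calls = 5

Final answer: 5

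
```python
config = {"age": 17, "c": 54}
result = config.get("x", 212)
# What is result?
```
Trace:
  config={'age': 17, 'c': 54}
  config={'age': 17, 'c': 54}, result=212

Final answer: 212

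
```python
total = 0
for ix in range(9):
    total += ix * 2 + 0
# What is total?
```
Trace:
  total=0
  total=0, ix=0
  total=2, ix=1
  total=6, ix=2
  total=12, ix=3
  total=20, ix=4
  total=30, ix=5
  total=42, ix=6
  total=56, ix=7
  total=72, ix=8

Final answer: 72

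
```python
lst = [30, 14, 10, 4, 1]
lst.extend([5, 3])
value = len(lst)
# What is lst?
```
Trace:
  lst=[30, 14, 10, 4, 1]
  lst=[30, 14, 10, 4, 1, 5, 3]
  lst=[30, 14, 10, 4, 1, 5, 3], value=7

Final answer: [30, 14, 10, 4, 1, 5, 3]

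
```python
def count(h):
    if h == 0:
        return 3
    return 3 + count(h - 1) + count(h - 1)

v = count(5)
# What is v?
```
Call trace (a repeated sub-call is expanded the first time; later identical calls just restate its return value):
count(h=5)
  count(h=4)
    count(h=3)
      count(h=2)
        count(h=1)
          count(h=0)
          -> return 3
          count(h=0)
          -> return 3
        -> return 9
        count(h=1) -> return 9  (same call as traced above)
      -> return 21
      count(h=2) -> return 21  (same call as traced above)
    -> return 45
    count(h=3) -> return 45  (same call as traced above)
  -> return 93
  count(h=4) -> return 93  (same call as traced above)
-> return 189

Final answer: 189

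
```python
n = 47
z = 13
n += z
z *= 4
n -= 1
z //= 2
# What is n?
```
Trace:
  n=47
  n=47, z=13
  n=60, z=13
  n=60, z=52
  n=59, z=52
  n=59, z=26

Final answer: 59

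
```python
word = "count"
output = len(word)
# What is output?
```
Trace:
  word='count'
  word='count', output=5

Final answer: 5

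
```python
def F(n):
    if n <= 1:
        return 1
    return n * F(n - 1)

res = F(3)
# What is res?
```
Call trace:
F(n=3)
  F(n=2)
    F(n=1)
    -> return 1
  -> return 2
-> return 6

Final answer: 6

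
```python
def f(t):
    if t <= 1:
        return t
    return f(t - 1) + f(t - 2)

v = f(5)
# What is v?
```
Call trace (a repeated sub-call is expanded the first time; later identical calls just restate its return value):
f(t=5)
  f(t=4)
    f(t=3)
      f(t=2)
        f(t=1)
        -> return 1
        f(t=0)
        -> return 0
      -> return 1
      f(t=1)
      -> return 1
    -> return 2
    f(t=2) -> return 1  (same call as traced above)
  -> return 3
  f(t=3) -> return 2  (same call as traced above)
-> return 5

Final answer: 5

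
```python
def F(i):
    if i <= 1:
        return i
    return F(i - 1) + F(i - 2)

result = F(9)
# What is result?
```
Call trace (a repeated sub-call is expanded the first time; later identical calls just restate its return value):
F(i=9)
  F(i=8)
    F(i=7)
      F(i=6)
        F(i=5)
          F(i=4)
            F(i=3)
              F(i=2)
                F(i=1)
                -> return 1
                F(i=0)
                -> return 0
              -> return 1
              F(i=1)
              -> return 1
            -> return 2
            F(i=2) -> return 1  (same call as traced above)
          -> return 3
          F(i=3) -> return 2  (same call as traced above)
        -> return 5
        F(i=4) -> return 3  (same call as traced above)
      -> return 8
      F(i=5) -> return 5  (same call as traced above)
    -> return 13
    F(i=6) -> return 8  (same call as traced above)
  -> return 21
  F(i=7) -> return 13  (same call as traced above)
-> return 34

Final answer: 34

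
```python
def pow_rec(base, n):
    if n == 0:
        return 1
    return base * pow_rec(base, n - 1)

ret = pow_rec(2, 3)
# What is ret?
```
Call trace:
pow_rec(base=2, n=3)
  pow_rec(base=2, n=2)
    pow_rec(base=2, n=1)
      pow_rec(base=2, n=0)
      -> return 1
    -> return 2
  -> return 4
-> return 8

Final answer: 8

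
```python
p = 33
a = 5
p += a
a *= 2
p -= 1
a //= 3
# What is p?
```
Trace:
  p=33
  p=33, a=5
  p=38, a=5
  p=38, a=10
  p=37, a=10
  p=37, a=3

Final answer: 37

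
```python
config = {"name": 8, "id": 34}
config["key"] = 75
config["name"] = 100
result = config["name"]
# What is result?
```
Trace:
  config={'name': 8, 'id': 34}
  config={'name': 8, 'id': 34, 'key': 75}
  config={'name': 100, 'id': 34, 'key': 75}
  config={'name': 100, 'id': 34, 'key': 75}, result=100

Final answer: 100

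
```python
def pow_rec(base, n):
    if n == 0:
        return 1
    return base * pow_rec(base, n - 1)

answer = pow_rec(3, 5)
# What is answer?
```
Call trace:
pow_rec(base=3, n=5)
  pow_rec(base=3, n=4)
    pow_rec(base=3, n=3)
      pow_rec(base=3, n=2)
        pow_rec(base=3, n=1)
          pow_rec(base=3, n=0)
          -> return 1
        -> return 3
      -> return 9
    -> return 27
  -> return 81
-> return 243

Final answer: 243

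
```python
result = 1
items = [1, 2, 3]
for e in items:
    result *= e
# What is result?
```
Trace:
  result=1
  result=1, e=1
  result=2, e=2
  result=6, e=3

Final answer: 6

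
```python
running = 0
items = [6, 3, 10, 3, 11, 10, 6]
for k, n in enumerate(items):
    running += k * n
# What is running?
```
Trace:
  running=0
  running=0, k=0, n=6
  running=3, k=1, n=3
  running=23, k=2, n=10
  running=32, k=3, n=3
  running=76, k=4, n=11
  running=126, k=5, n=10
  running=162, k=6, n=6

Final answer: 162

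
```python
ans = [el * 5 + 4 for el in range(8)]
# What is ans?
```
Trace:
  el=0
  el=1
  el=2
  el=3
  el=4
  el=5
  el=6
  el=7
  ans=[4, 9, 14, 19, 24, 29, 34, 39]

Final answer: [4, 9, 14, 19, 24, 29, 34, 39]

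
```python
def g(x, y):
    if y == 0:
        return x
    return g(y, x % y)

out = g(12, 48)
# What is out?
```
Call trace:
g(x=12, y=48)
  g(x=48, y=12)
    g(x=12, y=0)
    -> return 12
  -> return 12
-> return 12

Final answer: 12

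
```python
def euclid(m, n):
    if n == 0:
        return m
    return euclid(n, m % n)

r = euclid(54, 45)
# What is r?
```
Call trace:
euclid(m=54, n=45)
  euclid(m=45, n=9)
    euclid(m=9, n=0)
    -> return 9
  -> return 9
-> return 9

Final answer: 9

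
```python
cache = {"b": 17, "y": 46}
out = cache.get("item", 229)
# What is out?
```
Trace:
  cache={'b': 17, 'y': 46}
  cache={'b': 17, 'y': 46}, out=229

Final answer: 229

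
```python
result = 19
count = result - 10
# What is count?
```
Trace:
  result=19
  result=19, count=9

Final answer: 9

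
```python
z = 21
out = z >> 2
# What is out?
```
Trace:
  z=21
  z=21, out=5

Final answer: 5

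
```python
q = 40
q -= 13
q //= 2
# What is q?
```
Trace:
  q=40
  q=27
  q=13

Final answer: 13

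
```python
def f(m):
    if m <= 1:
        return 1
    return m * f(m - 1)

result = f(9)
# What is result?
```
Call trace:
f(m=9)
  f(m=8)
    f(m=7)
      f(m=6)
        f(m=5)
          f(m=4)
            f(m=3)
              f(m=2)
                f(m=1)
                -> return 1
              -> return 2
            -> return 6
          -> return 24
        -> return 120
      -> return 720
    -> return 5040
  -> return 40320
-> return 362880

Final answer: 362880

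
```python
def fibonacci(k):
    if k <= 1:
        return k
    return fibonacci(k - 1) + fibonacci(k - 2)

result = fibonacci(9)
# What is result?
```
Call trace (a repeated sub-call is expanded the first time; later identical calls just restate its return value):
fibonacci(k=9)
  fibonacci(k=8)
    fibonacci(k=7)
      fibonacci(k=6)
        fibonacci(k=5)
          fibonacci(k=4)
            fibonacci(k=3)
              fibonacci(k=2)
                fibonacci(k=1)
                -> return 1
                fibonacci(k=0)
                -> return 0
              -> return 1
              fibonacci(k=1)
              -> return 1
            -> return 2
            fibonacci(k=2) -> return 1  (same call as traced above)
          -> return 3
          fibonacci(k=3) -> return 2  (same call as traced above)
        -> return 5
        fibonacci(k=4) -> return 3  (same call as traced above)
      -> return 8
      fibonacci(k=5) -> return 5  (same call as traced above)
    -> return 13
    fibonacci(k=6) -> return 8  (same call as traced above)
  -> return 21
  fibonacci(k=7) -> return 13  (same call as traced above)
-> return 34

Final answer: 34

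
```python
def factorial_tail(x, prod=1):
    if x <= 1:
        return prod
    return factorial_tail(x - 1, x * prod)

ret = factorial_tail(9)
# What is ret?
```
Call trace:
factorial_tail(x=9, prod=1)
  factorial_tail(x=8, prod=9)
    factorial_tail(x=7, prod=72)
      factorial_tail(x=6, prod=504)
        factorial_tail(x=5, prod=3024)
          factorial_tail(x=4, prod=15120)
            factorial_tail(x=3, prod=60480)
              factorial_tail(x=2, prod=181440)
                factorial_tail(x=1, prod=362880)
                -> return 362880
              -> return 362880
            -> return 362880
          -> return 362880
        -> return 362880
      -> return 362880
    -> return 362880
  -> return 362880
-> return 362880

Final answer: 362880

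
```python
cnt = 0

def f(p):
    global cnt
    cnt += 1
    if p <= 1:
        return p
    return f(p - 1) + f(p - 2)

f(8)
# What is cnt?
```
Call trace (a repeated sub-call is expanded the first time; later identical calls just restate its return value):
f(p=8)
  f(p=7)
    f(p=6)
      f(p=5)
        f(p=4)
          f(p=3)
            f(p=2)
              f(p=1)
              -> return 1
              f(p=0)
              -> return 0
            -> return 1
            f(p=1)
            -> return 1
          -> return 2
          f(p=2) -> return 1  (same call as traced above)
        -> return 3
        f(p=3) -> return 2  (same call as traced above)
      -> return 5
      f(p=4) -> return 3  (same call as traced above)
    -> return 8
    f(p=5) -> return 5  (same call as traced above)
  -> return 13
  f(p=6) -> return 8  (same call as traced above)
-> return 21

cnt is incremented once per call, so count the calls in each subtree. Let C(p) = number of calls made by f(p).
C(0) = C(1) = 1 (base case, no recursion); C(p) = 1 + C(p - 1) + C(p - 2) otherwise.
C(2) = 1 + C(1) + C(0) = 1 + 1 + 1 = 3
C(3) = 1 + C(2) + C(1) = 1 + 3 + 1 = 5
C(4) = 1 + C(3) + C(2) = 1 + 5 + 3 = 9
C(5) = 1 + C(4) + C(3) = 1 + 9 + 5 = 15
C(6) = 1 + C(5) + C(4) = 1 + 15 + 9 = 25
C(7) = 1 + C(6) + C(5) = 1 + 25 + 15 = 41
C(8) = 1 + C(7) + C(6) = 1 + 41 + 25 = 67
cnt = C(8) = 67

Final answer: 67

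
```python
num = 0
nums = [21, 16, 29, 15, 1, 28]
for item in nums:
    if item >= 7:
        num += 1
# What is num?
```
Trace:
  num=0
  num=1, item=21
  num=2, item=16
  num=3, item=29
  num=4, item=15
  num=4, item=1
  num=5, item=28

Final answer: 5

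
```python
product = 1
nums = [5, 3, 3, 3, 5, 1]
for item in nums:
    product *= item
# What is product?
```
Trace:
  product=1
  product=5, item=5
  product=15, item=3
  product=45, item=3
  product=135, item=3
  product=675, item=5
  product=675, item=1

Final answer: 675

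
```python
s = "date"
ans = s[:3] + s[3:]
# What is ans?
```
Trace:
  s='date'
  s='date', ans='date'

Final answer: 'date'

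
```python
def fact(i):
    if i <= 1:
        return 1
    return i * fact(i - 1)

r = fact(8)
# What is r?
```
Call trace:
fact(i=8)
  fact(i=7)
    fact(i=6)
      fact(i=5)
        fact(i=4)
          fact(i=3)
            fact(i=2)
              fact(i=1)
              -> return 1
            -> return 2
          -> return 6
        -> return 24
      -> return 120
    -> return 720
  -> return 5040
-> return 40320

Final answer: 40320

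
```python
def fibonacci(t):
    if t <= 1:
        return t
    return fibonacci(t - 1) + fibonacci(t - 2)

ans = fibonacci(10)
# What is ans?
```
Call trace (a repeated sub-call is expanded the first time; later identical calls just restate its return value):
fibonacci(t=10)
  fibonacci(t=9)
    fibonacci(t=8)
      fibonacci(t=7)
        fibonacci(t=6)
          fibonacci(t=5)
            fibonacci(t=4)
              fibonacci(t=3)
                fibonacci(t=2)
                  fibonacci(t=1)
                  -> return 1
                  fibonacci(t=0)
                  -> return 0
                -> return 1
                fibonacci(t=1)
                -> return 1
              -> return 2
              fibonacci(t=2) -> return 1  (same call as traced above)
            -> return 3
            fibonacci(t=3) -> return 2  (same call as traced above)
          -> return 5
          fibonacci(t=4) -> return 3  (same call as traced above)
        -> return 8
        fibonacci(t=5) -> return 5  (same call as traced above)
      -> return 13
      fibonacci(t=6) -> return 8  (same call as traced above)
    -> return 21
    fibonacci(t=7) -> return 13  (same call as traced above)
  -> return 34
  fibonacci(t=8) -> return 21  (same call as traced above)
-> return 55

Final answer: 55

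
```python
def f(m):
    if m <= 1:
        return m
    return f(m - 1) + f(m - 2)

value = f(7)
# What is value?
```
Call trace (a repeated sub-call is expanded the first time; later identical calls just restate its return value):
f(m=7)
  f(m=6)
    f(m=5)
      f(m=4)
        f(m=3)
          f(m=2)
            f(m=1)
            -> return 1
            f(m=0)
            -> return 0
          -> return 1
          f(m=1)
          -> return 1
        -> return 2
        f(m=2) -> return 1  (same call as traced above)
      -> return 3
      f(m=3) -> return 2  (same call as traced above)
    -> return 5
    f(m=4) -> return 3  (same call as traced above)
  -> return 8
  f(m=5) -> return 5  (same call as traced above)
-> return 13

Final answer: 13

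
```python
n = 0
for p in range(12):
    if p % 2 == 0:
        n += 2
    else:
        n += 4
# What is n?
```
Trace:
  n=0
  n=2, p=0
  n=6, p=1
  n=8, p=2
  n=12, p=3
  n=14, p=4
  n=18, p=5
  n=20, p=6
  n=24, p=7
  n=26, p=8
  n=30, p=9
  n=32, p=10
  n=36, p=11

Final answer: 36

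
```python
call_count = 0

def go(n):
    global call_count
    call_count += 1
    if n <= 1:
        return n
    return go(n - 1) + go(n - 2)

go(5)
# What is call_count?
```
Call trace (a repeated sub-call is expanded the first time; later identical calls just restate its return value):
go(n=5)
  go(n=4)
    go(n=3)
      go(n=2)
        go(n=1)
        -> return 1
        go(n=0)
        -> return 0
      -> return 1
      go(n=1)
      -> return 1
    -> return 2
    go(n=2) -> return 1  (same call as traced above)
  -> return 3
  go(n=3) -> return 2  (same call as traced above)
-> return 5

call_count is incremented once per call, so count the calls in each subtree. Let C(n) = number of calls made by go(n).
C(0) = C(1) = 1 (base case, no recursion); C(n) = 1 + C(n - 1) + C(n - 2) otherwise.
C(2) = 1 + C(1) + C(0) = 1 + 1 + 1 = 3
C(3) = 1 + C(2) + C(1) = 1 + 3 + 1 = 5
C(4) = 1 + C(3) + C(2) = 1 + 5 + 3 = 9
C(5) = 1 + C(4) + C(3) = 1 + 9 + 5 = 15
call_count = C(5) = 15

Final answer: 15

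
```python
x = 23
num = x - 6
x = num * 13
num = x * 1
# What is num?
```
Trace:
  x=23
  x=23, num=17
  x=221, num=17
  x=221, num=221

Final answer: 221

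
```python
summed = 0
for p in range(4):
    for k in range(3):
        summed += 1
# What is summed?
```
Trace:
  summed=0
  summed=1, p=0, k=0
  summed=2, p=0, k=1
  summed=3, p=0, k=2
  summed=4, p=1, k=0
  summed=5, p=1, k=1
  summed=6, p=1, k=2
  summed=7, p=2, k=0
  summed=8, p=2, k=1
  summed=9, p=2, k=2
  summed=10, p=3, k=0
  summed=11, p=3, k=1
  summed=12, p=3, k=2

Final answer: 12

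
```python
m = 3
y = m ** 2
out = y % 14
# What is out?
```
Trace:
  m=3
  m=3, y=9
  m=3, y=9, out=9

Final answer: 9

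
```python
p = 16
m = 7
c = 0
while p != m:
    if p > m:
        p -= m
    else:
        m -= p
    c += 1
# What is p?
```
Trace:
  p=16
  p=16, m=7
  p=16, m=7, c=0
  p=9, m=7, c=1
  p=2, m=7, c=2
  p=2, m=5, c=3
  p=2, m=3, c=4
  p=2, m=1, c=5
  p=1, m=1, c=6

Final answer: 1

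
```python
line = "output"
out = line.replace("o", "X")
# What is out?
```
Trace:
  line='output'
  line='output', out='Xutput'

Final answer: 'Xutput'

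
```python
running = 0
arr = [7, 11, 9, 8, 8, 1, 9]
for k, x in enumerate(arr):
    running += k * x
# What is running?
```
Trace:
  running=0
  running=0, k=0, x=7
  running=11, k=1, x=11
  running=29, k=2, x=9
  running=53, k=3, x=8
  running=85, k=4, x=8
  running=90, k=5, x=1
  running=144, k=6, x=9

Final answer: 144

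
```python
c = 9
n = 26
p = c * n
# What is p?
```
Trace:
  c=9
  c=9, n=26
  c=9, n=26, p=234

Final answer: 234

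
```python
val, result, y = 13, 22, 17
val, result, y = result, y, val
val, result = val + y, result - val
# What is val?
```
Trace:
  val=13, result=22, y=17
  val=22, result=17, y=13
  val=35, result=-5, y=13

Final answer: 35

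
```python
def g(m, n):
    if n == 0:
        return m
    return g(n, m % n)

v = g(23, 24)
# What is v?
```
Call trace:
g(m=23, n=24)
  g(m=24, n=23)
    g(m=23, n=1)
      g(m=1, n=0)
      -> return 1
    -> return 1
  -> return 1
-> return 1

Final answer: 1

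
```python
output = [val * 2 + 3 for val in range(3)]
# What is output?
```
Trace:
  val=0
  val=1
  val=2
  output=[3, 5, 7]

Final answer: [3, 5, 7]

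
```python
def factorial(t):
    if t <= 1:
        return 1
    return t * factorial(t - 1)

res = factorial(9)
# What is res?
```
Call trace:
factorial(t=9)
  factorial(t=8)
    factorial(t=7)
      factorial(t=6)
        factorial(t=5)
          factorial(t=4)
            factorial(t=3)
              factorial(t=2)
                factorial(t=1)
                -> return 1
              -> return 2
            -> return 6
          -> return 24
        -> return 120
      -> return 720
    -> return 5040
  -> return 40320
-> return 362880

Final answer: 362880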